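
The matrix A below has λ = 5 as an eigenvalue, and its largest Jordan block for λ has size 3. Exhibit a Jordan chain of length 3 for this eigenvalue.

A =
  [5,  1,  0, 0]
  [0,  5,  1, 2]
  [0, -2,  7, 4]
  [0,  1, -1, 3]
A Jordan chain for λ = 5 of length 3:
v_1 = (1, 0, -2, 1)ᵀ
v_2 = (0, 1, 2, -1)ᵀ
v_3 = (0, 0, 1, 0)ᵀ

Let N = A − (5)·I. We want v_3 with N^3 v_3 = 0 but N^2 v_3 ≠ 0; then v_{j-1} := N · v_j for j = 3, …, 2.

Pick v_3 = (0, 0, 1, 0)ᵀ.
Then v_2 = N · v_3 = (0, 1, 2, -1)ᵀ.
Then v_1 = N · v_2 = (1, 0, -2, 1)ᵀ.

Sanity check: (A − (5)·I) v_1 = (0, 0, 0, 0)ᵀ = 0. ✓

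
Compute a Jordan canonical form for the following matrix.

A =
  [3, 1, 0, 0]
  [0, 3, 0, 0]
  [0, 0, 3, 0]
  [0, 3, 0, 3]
J_2(3) ⊕ J_1(3) ⊕ J_1(3)

The characteristic polynomial is
  det(x·I − A) = x^4 - 12*x^3 + 54*x^2 - 108*x + 81 = (x - 3)^4

Eigenvalues and multiplicities (the geometric multiplicity of λ is n − rank(A − λI), which equals the number of Jordan blocks for λ):
  λ = 3: algebraic multiplicity = 4, geometric multiplicity = 3

Determining the block sizes for each eigenvalue:
  λ = 3: 3 blocks summing to 4 forces exactly one block of size 2 and the rest size 1 → block sizes [2, 1, 1]

Assembling the blocks gives a Jordan form
J =
  [3, 1, 0, 0]
  [0, 3, 0, 0]
  [0, 0, 3, 0]
  [0, 0, 0, 3]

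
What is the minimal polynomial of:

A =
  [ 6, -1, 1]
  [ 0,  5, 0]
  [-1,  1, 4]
x^2 - 10*x + 25

The characteristic polynomial is χ_A(x) = (x - 5)^3, so the eigenvalues are known. The minimal polynomial is
  m_A(x) = Π_λ (x − λ)^{k_λ}
where k_λ is the size of the *largest* Jordan block for λ (equivalently, the smallest k with (A − λI)^k v = 0 for every generalised eigenvector v of λ).

  λ = 5: largest Jordan block has size 2, contributing (x − 5)^2

So m_A(x) = (x - 5)^2 = x^2 - 10*x + 25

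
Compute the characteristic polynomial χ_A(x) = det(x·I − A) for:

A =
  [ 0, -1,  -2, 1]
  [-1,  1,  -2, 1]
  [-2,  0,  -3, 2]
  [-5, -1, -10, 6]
x^4 - 4*x^3 + 6*x^2 - 4*x + 1

Expanding det(x·I − A) (e.g. by cofactor expansion or by noting that A is similar to its Jordan form J, which has the same characteristic polynomial as A) gives
  χ_A(x) = x^4 - 4*x^3 + 6*x^2 - 4*x + 1
which factors as (x - 1)^4. The eigenvalues (with algebraic multiplicities) are λ = 1 with multiplicity 4.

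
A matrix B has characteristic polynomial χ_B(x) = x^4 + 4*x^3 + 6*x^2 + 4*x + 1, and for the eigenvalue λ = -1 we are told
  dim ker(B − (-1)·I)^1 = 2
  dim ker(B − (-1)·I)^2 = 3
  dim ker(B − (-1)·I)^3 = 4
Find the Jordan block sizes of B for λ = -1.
Block sizes for λ = -1: [3, 1]

From the dimensions of kernels of powers, the number of Jordan blocks of size at least j is d_j − d_{j−1} where d_j = dim ker(N^j) (with d_0 = 0). Computing the differences gives [2, 1, 1].
The number of blocks of size exactly k is (#blocks of size ≥ k) − (#blocks of size ≥ k + 1), so the partition is: 1 block(s) of size 1, 1 block(s) of size 3.
In nonincreasing order the block sizes are [3, 1].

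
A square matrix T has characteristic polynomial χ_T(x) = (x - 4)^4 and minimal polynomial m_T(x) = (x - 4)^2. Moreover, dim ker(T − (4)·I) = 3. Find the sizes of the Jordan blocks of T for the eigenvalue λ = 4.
Block sizes for λ = 4: [2, 1, 1]

Step 1 — from the characteristic polynomial, algebraic multiplicity of λ = 4 is 4. From dim ker(T − (4)·I) = 3, there are exactly 3 Jordan blocks for λ = 4.
Step 2 — from the minimal polynomial, the factor (x − 4)^2 tells us the largest block for λ = 4 has size 2.
Step 3 — with total size 4, 3 blocks, and largest block 2, the block sizes (in nonincreasing order) are [2, 1, 1].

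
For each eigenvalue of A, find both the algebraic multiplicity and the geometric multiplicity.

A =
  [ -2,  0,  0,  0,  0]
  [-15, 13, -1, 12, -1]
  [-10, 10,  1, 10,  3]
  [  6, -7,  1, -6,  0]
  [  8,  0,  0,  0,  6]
λ = -2: alg = 1, geom = 1; λ = 1: alg = 2, geom = 1; λ = 6: alg = 2, geom = 1

Step 1 — factor the characteristic polynomial to read off the algebraic multiplicities:
  χ_A(x) = (x - 6)^2*(x - 1)^2*(x + 2)

Step 2 — compute geometric multiplicities via the rank-nullity identity g(λ) = n − rank(A − λI):
  rank(A − (-2)·I) = 4, so dim ker(A − (-2)·I) = n − 4 = 1
  rank(A − (1)·I) = 4, so dim ker(A − (1)·I) = n − 4 = 1
  rank(A − (6)·I) = 4, so dim ker(A − (6)·I) = n − 4 = 1

Summary:
  λ = -2: algebraic multiplicity = 1, geometric multiplicity = 1
  λ = 1: algebraic multiplicity = 2, geometric multiplicity = 1
  λ = 6: algebraic multiplicity = 2, geometric multiplicity = 1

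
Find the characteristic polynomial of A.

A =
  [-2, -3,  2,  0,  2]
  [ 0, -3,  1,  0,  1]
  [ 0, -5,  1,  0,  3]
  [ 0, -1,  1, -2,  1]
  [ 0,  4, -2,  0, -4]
x^5 + 10*x^4 + 40*x^3 + 80*x^2 + 80*x + 32

Expanding det(x·I − A) (e.g. by cofactor expansion or by noting that A is similar to its Jordan form J, which has the same characteristic polynomial as A) gives
  χ_A(x) = x^5 + 10*x^4 + 40*x^3 + 80*x^2 + 80*x + 32
which factors as (x + 2)^5. The eigenvalues (with algebraic multiplicities) are λ = -2 with multiplicity 5.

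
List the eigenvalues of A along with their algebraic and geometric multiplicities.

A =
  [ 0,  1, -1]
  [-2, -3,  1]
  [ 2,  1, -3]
λ = -2: alg = 3, geom = 2

Step 1 — factor the characteristic polynomial to read off the algebraic multiplicities:
  χ_A(x) = (x + 2)^3

Step 2 — compute geometric multiplicities via the rank-nullity identity g(λ) = n − rank(A − λI):
  rank(A − (-2)·I) = 1, so dim ker(A − (-2)·I) = n − 1 = 2

Summary:
  λ = -2: algebraic multiplicity = 3, geometric multiplicity = 2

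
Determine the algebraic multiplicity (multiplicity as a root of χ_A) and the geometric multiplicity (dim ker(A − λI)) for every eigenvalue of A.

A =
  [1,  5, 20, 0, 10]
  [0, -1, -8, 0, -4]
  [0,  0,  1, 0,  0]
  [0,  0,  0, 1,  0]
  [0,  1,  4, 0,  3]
λ = 1: alg = 5, geom = 4

Step 1 — factor the characteristic polynomial to read off the algebraic multiplicities:
  χ_A(x) = (x - 1)^5

Step 2 — compute geometric multiplicities via the rank-nullity identity g(λ) = n − rank(A − λI):
  rank(A − (1)·I) = 1, so dim ker(A − (1)·I) = n − 1 = 4

Summary:
  λ = 1: algebraic multiplicity = 5, geometric multiplicity = 4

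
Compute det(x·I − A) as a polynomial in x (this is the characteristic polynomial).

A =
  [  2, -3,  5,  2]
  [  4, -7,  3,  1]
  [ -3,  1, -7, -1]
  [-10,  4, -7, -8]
x^4 + 20*x^3 + 150*x^2 + 500*x + 625

Expanding det(x·I − A) (e.g. by cofactor expansion or by noting that A is similar to its Jordan form J, which has the same characteristic polynomial as A) gives
  χ_A(x) = x^4 + 20*x^3 + 150*x^2 + 500*x + 625
which factors as (x + 5)^4. The eigenvalues (with algebraic multiplicities) are λ = -5 with multiplicity 4.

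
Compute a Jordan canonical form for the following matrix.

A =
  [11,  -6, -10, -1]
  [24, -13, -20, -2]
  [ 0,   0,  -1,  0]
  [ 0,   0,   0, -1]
J_2(-1) ⊕ J_1(-1) ⊕ J_1(-1)

The characteristic polynomial is
  det(x·I − A) = x^4 + 4*x^3 + 6*x^2 + 4*x + 1 = (x + 1)^4

Eigenvalues and multiplicities (the geometric multiplicity of λ is n − rank(A − λI), which equals the number of Jordan blocks for λ):
  λ = -1: algebraic multiplicity = 4, geometric multiplicity = 3

Determining the block sizes for each eigenvalue:
  λ = -1: 3 blocks summing to 4 forces exactly one block of size 2 and the rest size 1 → block sizes [2, 1, 1]

Assembling the blocks gives a Jordan form
J =
  [-1,  1,  0,  0]
  [ 0, -1,  0,  0]
  [ 0,  0, -1,  0]
  [ 0,  0,  0, -1]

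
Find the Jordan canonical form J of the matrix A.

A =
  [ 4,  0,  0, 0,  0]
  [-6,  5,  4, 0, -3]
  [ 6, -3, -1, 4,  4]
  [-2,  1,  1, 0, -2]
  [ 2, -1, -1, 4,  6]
J_3(2) ⊕ J_1(4) ⊕ J_1(4)

The characteristic polynomial is
  det(x·I − A) = x^5 - 14*x^4 + 76*x^3 - 200*x^2 + 256*x - 128 = (x - 4)^2*(x - 2)^3

Eigenvalues and multiplicities (the geometric multiplicity of λ is n − rank(A − λI), which equals the number of Jordan blocks for λ):
  λ = 2: algebraic multiplicity = 3, geometric multiplicity = 1
  λ = 4: algebraic multiplicity = 2, geometric multiplicity = 2

Determining the block sizes for each eigenvalue:
  λ = 2: one block (gm = 1), so the single block has size am = 3 → block sizes [3]
  λ = 4: gm = am = 2, so every block has size 1 → block sizes [1, 1]

Assembling the blocks gives a Jordan form
J =
  [2, 1, 0, 0, 0]
  [0, 2, 1, 0, 0]
  [0, 0, 2, 0, 0]
  [0, 0, 0, 4, 0]
  [0, 0, 0, 0, 4]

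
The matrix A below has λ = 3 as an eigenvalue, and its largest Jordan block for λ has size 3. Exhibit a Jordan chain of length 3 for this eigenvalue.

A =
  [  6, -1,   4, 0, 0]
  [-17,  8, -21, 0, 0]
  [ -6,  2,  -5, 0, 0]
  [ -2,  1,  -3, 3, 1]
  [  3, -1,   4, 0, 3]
A Jordan chain for λ = 3 of length 3:
v_1 = (2, -10, -4, -2, 2)ᵀ
v_2 = (3, -17, -6, -2, 3)ᵀ
v_3 = (1, 0, 0, 0, 0)ᵀ

Let N = A − (3)·I. We want v_3 with N^3 v_3 = 0 but N^2 v_3 ≠ 0; then v_{j-1} := N · v_j for j = 3, …, 2.

Pick v_3 = (1, 0, 0, 0, 0)ᵀ.
Then v_2 = N · v_3 = (3, -17, -6, -2, 3)ᵀ.
Then v_1 = N · v_2 = (2, -10, -4, -2, 2)ᵀ.

Sanity check: (A − (3)·I) v_1 = (0, 0, 0, 0, 0)ᵀ = 0. ✓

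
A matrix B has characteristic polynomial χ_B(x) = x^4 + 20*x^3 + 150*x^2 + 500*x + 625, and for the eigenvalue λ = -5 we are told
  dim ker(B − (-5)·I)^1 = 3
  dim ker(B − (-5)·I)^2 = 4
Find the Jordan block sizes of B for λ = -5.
Block sizes for λ = -5: [2, 1, 1]

From the dimensions of kernels of powers, the number of Jordan blocks of size at least j is d_j − d_{j−1} where d_j = dim ker(N^j) (with d_0 = 0). Computing the differences gives [3, 1].
The number of blocks of size exactly k is (#blocks of size ≥ k) − (#blocks of size ≥ k + 1), so the partition is: 2 block(s) of size 1, 1 block(s) of size 2.
In nonincreasing order the block sizes are [2, 1, 1].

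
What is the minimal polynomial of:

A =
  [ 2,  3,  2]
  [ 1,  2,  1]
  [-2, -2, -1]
x^3 - 3*x^2 + 3*x - 1

The characteristic polynomial is χ_A(x) = (x - 1)^3, so the eigenvalues are known. The minimal polynomial is
  m_A(x) = Π_λ (x − λ)^{k_λ}
where k_λ is the size of the *largest* Jordan block for λ (equivalently, the smallest k with (A − λI)^k v = 0 for every generalised eigenvector v of λ).

  λ = 1: largest Jordan block has size 3, contributing (x − 1)^3

So m_A(x) = (x - 1)^3 = x^3 - 3*x^2 + 3*x - 1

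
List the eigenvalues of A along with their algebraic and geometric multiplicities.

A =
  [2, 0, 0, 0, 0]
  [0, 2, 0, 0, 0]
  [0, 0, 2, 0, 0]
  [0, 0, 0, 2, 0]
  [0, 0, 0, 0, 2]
λ = 2: alg = 5, geom = 5

Step 1 — factor the characteristic polynomial to read off the algebraic multiplicities:
  χ_A(x) = (x - 2)^5

Step 2 — compute geometric multiplicities via the rank-nullity identity g(λ) = n − rank(A − λI):
  rank(A − (2)·I) = 0, so dim ker(A − (2)·I) = n − 0 = 5

Summary:
  λ = 2: algebraic multiplicity = 5, geometric multiplicity = 5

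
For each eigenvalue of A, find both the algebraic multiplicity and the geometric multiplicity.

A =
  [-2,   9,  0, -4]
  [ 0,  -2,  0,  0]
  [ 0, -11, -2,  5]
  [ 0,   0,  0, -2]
λ = -2: alg = 4, geom = 2

Step 1 — factor the characteristic polynomial to read off the algebraic multiplicities:
  χ_A(x) = (x + 2)^4

Step 2 — compute geometric multiplicities via the rank-nullity identity g(λ) = n − rank(A − λI):
  rank(A − (-2)·I) = 2, so dim ker(A − (-2)·I) = n − 2 = 2

Summary:
  λ = -2: algebraic multiplicity = 4, geometric multiplicity = 2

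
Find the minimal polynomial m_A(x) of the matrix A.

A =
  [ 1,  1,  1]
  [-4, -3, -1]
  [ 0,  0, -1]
x^3 + 3*x^2 + 3*x + 1

The characteristic polynomial is χ_A(x) = (x + 1)^3, so the eigenvalues are known. The minimal polynomial is
  m_A(x) = Π_λ (x − λ)^{k_λ}
where k_λ is the size of the *largest* Jordan block for λ (equivalently, the smallest k with (A − λI)^k v = 0 for every generalised eigenvector v of λ).

  λ = -1: largest Jordan block has size 3, contributing (x + 1)^3

So m_A(x) = (x + 1)^3 = x^3 + 3*x^2 + 3*x + 1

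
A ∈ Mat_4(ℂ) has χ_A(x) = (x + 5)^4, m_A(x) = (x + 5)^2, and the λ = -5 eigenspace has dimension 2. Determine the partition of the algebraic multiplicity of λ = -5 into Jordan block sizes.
Block sizes for λ = -5: [2, 2]

Step 1 — from the characteristic polynomial, algebraic multiplicity of λ = -5 is 4. From dim ker(A − (-5)·I) = 2, there are exactly 2 Jordan blocks for λ = -5.
Step 2 — from the minimal polynomial, the factor (x + 5)^2 tells us the largest block for λ = -5 has size 2.
Step 3 — with total size 4, 2 blocks, and largest block 2, the block sizes (in nonincreasing order) are [2, 2].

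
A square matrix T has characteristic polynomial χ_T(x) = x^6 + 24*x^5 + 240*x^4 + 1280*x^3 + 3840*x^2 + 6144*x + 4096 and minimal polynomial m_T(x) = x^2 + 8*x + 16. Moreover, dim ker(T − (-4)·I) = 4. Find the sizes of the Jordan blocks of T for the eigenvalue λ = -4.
Block sizes for λ = -4: [2, 2, 1, 1]

Step 1 — from the characteristic polynomial, algebraic multiplicity of λ = -4 is 6. From dim ker(T − (-4)·I) = 4, there are exactly 4 Jordan blocks for λ = -4.
Step 2 — from the minimal polynomial, the factor (x + 4)^2 tells us the largest block for λ = -4 has size 2.
Step 3 — with total size 6, 4 blocks, and largest block 2, the block sizes (in nonincreasing order) are [2, 2, 1, 1].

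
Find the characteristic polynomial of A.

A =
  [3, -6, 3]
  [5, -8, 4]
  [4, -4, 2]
x^3 + 3*x^2

Expanding det(x·I − A) (e.g. by cofactor expansion or by noting that A is similar to its Jordan form J, which has the same characteristic polynomial as A) gives
  χ_A(x) = x^3 + 3*x^2
which factors as x^2*(x + 3). The eigenvalues (with algebraic multiplicities) are λ = -3 with multiplicity 1, λ = 0 with multiplicity 2.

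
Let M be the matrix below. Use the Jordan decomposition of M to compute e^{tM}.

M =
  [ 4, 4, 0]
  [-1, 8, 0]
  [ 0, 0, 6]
e^{tM} =
  [-2*t*exp(6*t) + exp(6*t), 4*t*exp(6*t), 0]
  [-t*exp(6*t), 2*t*exp(6*t) + exp(6*t), 0]
  [0, 0, exp(6*t)]

Strategy: write M = P · J · P⁻¹ where J is a Jordan canonical form, so e^{tM} = P · e^{tJ} · P⁻¹, and e^{tJ} can be computed block-by-block.

M has Jordan form
J =
  [6, 1, 0]
  [0, 6, 0]
  [0, 0, 6]
(up to reordering of blocks).

Per-block formulas:
  For a 1×1 block at λ = 6: exp(t · [6]) = [e^(6t)].
  For a 2×2 Jordan block J_2(6): exp(t · J_2(6)) = e^(6t)·(I + t·N), where N is the 2×2 nilpotent shift.

After assembling e^{tJ} and conjugating by P, we get:

e^{tM} =
  [-2*t*exp(6*t) + exp(6*t), 4*t*exp(6*t), 0]
  [-t*exp(6*t), 2*t*exp(6*t) + exp(6*t), 0]
  [0, 0, exp(6*t)]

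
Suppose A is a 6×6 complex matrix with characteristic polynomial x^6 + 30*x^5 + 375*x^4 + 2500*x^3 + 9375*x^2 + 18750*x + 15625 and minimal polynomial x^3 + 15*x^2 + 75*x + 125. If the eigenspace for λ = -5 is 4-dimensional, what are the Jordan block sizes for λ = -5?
Block sizes for λ = -5: [3, 1, 1, 1]

Step 1 — from the characteristic polynomial, algebraic multiplicity of λ = -5 is 6. From dim ker(A − (-5)·I) = 4, there are exactly 4 Jordan blocks for λ = -5.
Step 2 — from the minimal polynomial, the factor (x + 5)^3 tells us the largest block for λ = -5 has size 3.
Step 3 — with total size 6, 4 blocks, and largest block 3, the block sizes (in nonincreasing order) are [3, 1, 1, 1].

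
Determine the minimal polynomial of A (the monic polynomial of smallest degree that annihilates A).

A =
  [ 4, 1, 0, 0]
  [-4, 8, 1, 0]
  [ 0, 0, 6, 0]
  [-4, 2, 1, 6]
x^3 - 18*x^2 + 108*x - 216

The characteristic polynomial is χ_A(x) = (x - 6)^4, so the eigenvalues are known. The minimal polynomial is
  m_A(x) = Π_λ (x − λ)^{k_λ}
where k_λ is the size of the *largest* Jordan block for λ (equivalently, the smallest k with (A − λI)^k v = 0 for every generalised eigenvector v of λ).

  λ = 6: largest Jordan block has size 3, contributing (x − 6)^3

So m_A(x) = (x - 6)^3 = x^3 - 18*x^2 + 108*x - 216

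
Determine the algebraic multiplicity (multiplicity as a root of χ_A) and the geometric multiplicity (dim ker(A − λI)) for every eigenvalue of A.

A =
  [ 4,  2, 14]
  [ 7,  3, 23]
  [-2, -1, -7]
λ = 0: alg = 3, geom = 1

Step 1 — factor the characteristic polynomial to read off the algebraic multiplicities:
  χ_A(x) = x^3

Step 2 — compute geometric multiplicities via the rank-nullity identity g(λ) = n − rank(A − λI):
  rank(A − (0)·I) = 2, so dim ker(A − (0)·I) = n − 2 = 1

Summary:
  λ = 0: algebraic multiplicity = 3, geometric multiplicity = 1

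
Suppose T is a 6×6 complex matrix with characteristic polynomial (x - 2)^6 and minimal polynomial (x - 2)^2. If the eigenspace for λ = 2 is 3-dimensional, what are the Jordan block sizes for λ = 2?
Block sizes for λ = 2: [2, 2, 2]

Step 1 — from the characteristic polynomial, algebraic multiplicity of λ = 2 is 6. From dim ker(T − (2)·I) = 3, there are exactly 3 Jordan blocks for λ = 2.
Step 2 — from the minimal polynomial, the factor (x − 2)^2 tells us the largest block for λ = 2 has size 2.
Step 3 — with total size 6, 3 blocks, and largest block 2, the block sizes (in nonincreasing order) are [2, 2, 2].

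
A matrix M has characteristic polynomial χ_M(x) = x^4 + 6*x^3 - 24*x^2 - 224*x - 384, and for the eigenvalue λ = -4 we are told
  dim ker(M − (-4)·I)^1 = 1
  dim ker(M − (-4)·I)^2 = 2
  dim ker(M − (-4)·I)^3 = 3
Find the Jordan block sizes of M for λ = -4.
Block sizes for λ = -4: [3]

From the dimensions of kernels of powers, the number of Jordan blocks of size at least j is d_j − d_{j−1} where d_j = dim ker(N^j) (with d_0 = 0). Computing the differences gives [1, 1, 1].
The number of blocks of size exactly k is (#blocks of size ≥ k) − (#blocks of size ≥ k + 1), so the partition is: 1 block(s) of size 3.
In nonincreasing order the block sizes are [3].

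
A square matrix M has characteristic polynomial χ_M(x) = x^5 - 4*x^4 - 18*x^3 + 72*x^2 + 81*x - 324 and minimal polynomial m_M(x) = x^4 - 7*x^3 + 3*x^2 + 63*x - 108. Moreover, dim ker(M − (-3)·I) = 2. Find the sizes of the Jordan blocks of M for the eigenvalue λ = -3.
Block sizes for λ = -3: [1, 1]

Step 1 — from the characteristic polynomial, algebraic multiplicity of λ = -3 is 2. From dim ker(M − (-3)·I) = 2, there are exactly 2 Jordan blocks for λ = -3.
Step 2 — from the minimal polynomial, the factor (x + 3) tells us the largest block for λ = -3 has size 1.
Step 3 — with total size 2, 2 blocks, and largest block 1, the block sizes (in nonincreasing order) are [1, 1].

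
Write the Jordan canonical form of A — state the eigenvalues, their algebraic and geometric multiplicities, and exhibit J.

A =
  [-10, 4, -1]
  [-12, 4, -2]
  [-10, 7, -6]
J_3(-4)

The characteristic polynomial is
  det(x·I − A) = x^3 + 12*x^2 + 48*x + 64 = (x + 4)^3

Eigenvalues and multiplicities (the geometric multiplicity of λ is n − rank(A − λI), which equals the number of Jordan blocks for λ):
  λ = -4: algebraic multiplicity = 3, geometric multiplicity = 1

Determining the block sizes for each eigenvalue:
  λ = -4: one block (gm = 1), so the single block has size am = 3 → block sizes [3]

Assembling the blocks gives a Jordan form
J =
  [-4,  1,  0]
  [ 0, -4,  1]
  [ 0,  0, -4]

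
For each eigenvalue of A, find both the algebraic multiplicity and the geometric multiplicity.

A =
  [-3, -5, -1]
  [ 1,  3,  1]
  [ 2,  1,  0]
λ = -2: alg = 1, geom = 1; λ = 1: alg = 2, geom = 1

Step 1 — factor the characteristic polynomial to read off the algebraic multiplicities:
  χ_A(x) = (x - 1)^2*(x + 2)

Step 2 — compute geometric multiplicities via the rank-nullity identity g(λ) = n − rank(A − λI):
  rank(A − (-2)·I) = 2, so dim ker(A − (-2)·I) = n − 2 = 1
  rank(A − (1)·I) = 2, so dim ker(A − (1)·I) = n − 2 = 1

Summary:
  λ = -2: algebraic multiplicity = 1, geometric multiplicity = 1
  λ = 1: algebraic multiplicity = 2, geometric multiplicity = 1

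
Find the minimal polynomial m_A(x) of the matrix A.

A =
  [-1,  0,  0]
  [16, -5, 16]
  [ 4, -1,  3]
x^2 + 2*x + 1

The characteristic polynomial is χ_A(x) = (x + 1)^3, so the eigenvalues are known. The minimal polynomial is
  m_A(x) = Π_λ (x − λ)^{k_λ}
where k_λ is the size of the *largest* Jordan block for λ (equivalently, the smallest k with (A − λI)^k v = 0 for every generalised eigenvector v of λ).

  λ = -1: largest Jordan block has size 2, contributing (x + 1)^2

So m_A(x) = (x + 1)^2 = x^2 + 2*x + 1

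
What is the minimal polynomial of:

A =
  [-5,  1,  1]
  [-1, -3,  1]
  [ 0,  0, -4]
x^2 + 8*x + 16

The characteristic polynomial is χ_A(x) = (x + 4)^3, so the eigenvalues are known. The minimal polynomial is
  m_A(x) = Π_λ (x − λ)^{k_λ}
where k_λ is the size of the *largest* Jordan block for λ (equivalently, the smallest k with (A − λI)^k v = 0 for every generalised eigenvector v of λ).

  λ = -4: largest Jordan block has size 2, contributing (x + 4)^2

So m_A(x) = (x + 4)^2 = x^2 + 8*x + 16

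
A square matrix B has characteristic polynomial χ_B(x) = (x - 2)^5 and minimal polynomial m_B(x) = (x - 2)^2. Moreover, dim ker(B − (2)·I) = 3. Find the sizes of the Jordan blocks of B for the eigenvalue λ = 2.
Block sizes for λ = 2: [2, 2, 1]

Step 1 — from the characteristic polynomial, algebraic multiplicity of λ = 2 is 5. From dim ker(B − (2)·I) = 3, there are exactly 3 Jordan blocks for λ = 2.
Step 2 — from the minimal polynomial, the factor (x − 2)^2 tells us the largest block for λ = 2 has size 2.
Step 3 — with total size 5, 3 blocks, and largest block 2, the block sizes (in nonincreasing order) are [2, 2, 1].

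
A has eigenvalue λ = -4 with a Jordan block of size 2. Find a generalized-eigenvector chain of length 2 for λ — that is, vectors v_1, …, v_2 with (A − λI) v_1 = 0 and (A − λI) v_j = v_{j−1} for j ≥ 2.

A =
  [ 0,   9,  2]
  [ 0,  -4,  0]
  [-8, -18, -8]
A Jordan chain for λ = -4 of length 2:
v_1 = (4, 0, -8)ᵀ
v_2 = (1, 0, 0)ᵀ

Let N = A − (-4)·I. We want v_2 with N^2 v_2 = 0 but N^1 v_2 ≠ 0; then v_{j-1} := N · v_j for j = 2, …, 2.

Pick v_2 = (1, 0, 0)ᵀ.
Then v_1 = N · v_2 = (4, 0, -8)ᵀ.

Sanity check: (A − (-4)·I) v_1 = (0, 0, 0)ᵀ = 0. ✓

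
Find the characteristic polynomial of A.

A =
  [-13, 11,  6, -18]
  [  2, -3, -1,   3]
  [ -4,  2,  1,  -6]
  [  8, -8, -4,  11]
x^4 + 4*x^3 + 6*x^2 + 4*x + 1

Expanding det(x·I − A) (e.g. by cofactor expansion or by noting that A is similar to its Jordan form J, which has the same characteristic polynomial as A) gives
  χ_A(x) = x^4 + 4*x^3 + 6*x^2 + 4*x + 1
which factors as (x + 1)^4. The eigenvalues (with algebraic multiplicities) are λ = -1 with multiplicity 4.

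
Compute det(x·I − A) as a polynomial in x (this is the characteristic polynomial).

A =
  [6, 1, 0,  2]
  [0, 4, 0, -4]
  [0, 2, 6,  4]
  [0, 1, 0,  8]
x^4 - 24*x^3 + 216*x^2 - 864*x + 1296

Expanding det(x·I − A) (e.g. by cofactor expansion or by noting that A is similar to its Jordan form J, which has the same characteristic polynomial as A) gives
  χ_A(x) = x^4 - 24*x^3 + 216*x^2 - 864*x + 1296
which factors as (x - 6)^4. The eigenvalues (with algebraic multiplicities) are λ = 6 with multiplicity 4.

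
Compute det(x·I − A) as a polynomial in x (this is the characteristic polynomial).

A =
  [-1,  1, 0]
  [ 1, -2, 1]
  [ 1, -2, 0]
x^3 + 3*x^2 + 3*x + 1

Expanding det(x·I − A) (e.g. by cofactor expansion or by noting that A is similar to its Jordan form J, which has the same characteristic polynomial as A) gives
  χ_A(x) = x^3 + 3*x^2 + 3*x + 1
which factors as (x + 1)^3. The eigenvalues (with algebraic multiplicities) are λ = -1 with multiplicity 3.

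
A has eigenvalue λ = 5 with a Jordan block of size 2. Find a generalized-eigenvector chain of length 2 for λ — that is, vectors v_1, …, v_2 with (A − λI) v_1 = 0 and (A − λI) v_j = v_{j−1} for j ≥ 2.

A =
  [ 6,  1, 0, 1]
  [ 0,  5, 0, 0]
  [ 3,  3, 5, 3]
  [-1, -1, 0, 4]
A Jordan chain for λ = 5 of length 2:
v_1 = (1, 0, 3, -1)ᵀ
v_2 = (1, 0, 0, 0)ᵀ

Let N = A − (5)·I. We want v_2 with N^2 v_2 = 0 but N^1 v_2 ≠ 0; then v_{j-1} := N · v_j for j = 2, …, 2.

Pick v_2 = (1, 0, 0, 0)ᵀ.
Then v_1 = N · v_2 = (1, 0, 3, -1)ᵀ.

Sanity check: (A − (5)·I) v_1 = (0, 0, 0, 0)ᵀ = 0. ✓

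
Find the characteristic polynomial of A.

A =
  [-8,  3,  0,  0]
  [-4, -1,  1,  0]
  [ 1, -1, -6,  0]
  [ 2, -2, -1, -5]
x^4 + 20*x^3 + 150*x^2 + 500*x + 625

Expanding det(x·I − A) (e.g. by cofactor expansion or by noting that A is similar to its Jordan form J, which has the same characteristic polynomial as A) gives
  χ_A(x) = x^4 + 20*x^3 + 150*x^2 + 500*x + 625
which factors as (x + 5)^4. The eigenvalues (with algebraic multiplicities) are λ = -5 with multiplicity 4.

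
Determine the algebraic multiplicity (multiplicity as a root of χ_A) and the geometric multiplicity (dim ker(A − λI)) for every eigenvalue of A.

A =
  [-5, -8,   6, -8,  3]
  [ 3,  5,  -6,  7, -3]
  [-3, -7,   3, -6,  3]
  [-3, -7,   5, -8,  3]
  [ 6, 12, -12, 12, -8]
λ = -5: alg = 1, geom = 1; λ = -2: alg = 4, geom = 2

Step 1 — factor the characteristic polynomial to read off the algebraic multiplicities:
  χ_A(x) = (x + 2)^4*(x + 5)

Step 2 — compute geometric multiplicities via the rank-nullity identity g(λ) = n − rank(A − λI):
  rank(A − (-5)·I) = 4, so dim ker(A − (-5)·I) = n − 4 = 1
  rank(A − (-2)·I) = 3, so dim ker(A − (-2)·I) = n − 3 = 2

Summary:
  λ = -5: algebraic multiplicity = 1, geometric multiplicity = 1
  λ = -2: algebraic multiplicity = 4, geometric multiplicity = 2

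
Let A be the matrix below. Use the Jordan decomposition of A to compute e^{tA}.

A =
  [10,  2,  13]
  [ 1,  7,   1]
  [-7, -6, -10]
e^{tA} =
  [-3*t*exp(5*t) + 2*exp(5*t) - exp(-3*t), -6*t*exp(5*t) + exp(5*t) - exp(-3*t), -3*t*exp(5*t) + 2*exp(5*t) - 2*exp(-3*t)]
  [t*exp(5*t), 2*t*exp(5*t) + exp(5*t), t*exp(5*t)]
  [t*exp(5*t) - exp(5*t) + exp(-3*t), 2*t*exp(5*t) - exp(5*t) + exp(-3*t), t*exp(5*t) - exp(5*t) + 2*exp(-3*t)]

Strategy: write A = P · J · P⁻¹ where J is a Jordan canonical form, so e^{tA} = P · e^{tJ} · P⁻¹, and e^{tJ} can be computed block-by-block.

A has Jordan form
J =
  [-3, 0, 0]
  [ 0, 5, 1]
  [ 0, 0, 5]
(up to reordering of blocks).

Per-block formulas:
  For a 1×1 block at λ = -3: exp(t · [-3]) = [e^(-3t)].
  For a 2×2 Jordan block J_2(5): exp(t · J_2(5)) = e^(5t)·(I + t·N), where N is the 2×2 nilpotent shift.

After assembling e^{tJ} and conjugating by P, we get:

e^{tA} =
  [-3*t*exp(5*t) + 2*exp(5*t) - exp(-3*t), -6*t*exp(5*t) + exp(5*t) - exp(-3*t), -3*t*exp(5*t) + 2*exp(5*t) - 2*exp(-3*t)]
  [t*exp(5*t), 2*t*exp(5*t) + exp(5*t), t*exp(5*t)]
  [t*exp(5*t) - exp(5*t) + exp(-3*t), 2*t*exp(5*t) - exp(5*t) + exp(-3*t), t*exp(5*t) - exp(5*t) + 2*exp(-3*t)]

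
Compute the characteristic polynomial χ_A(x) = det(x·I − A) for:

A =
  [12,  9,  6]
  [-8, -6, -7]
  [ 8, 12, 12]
x^3 - 18*x^2 + 108*x - 216

Expanding det(x·I − A) (e.g. by cofactor expansion or by noting that A is similar to its Jordan form J, which has the same characteristic polynomial as A) gives
  χ_A(x) = x^3 - 18*x^2 + 108*x - 216
which factors as (x - 6)^3. The eigenvalues (with algebraic multiplicities) are λ = 6 with multiplicity 3.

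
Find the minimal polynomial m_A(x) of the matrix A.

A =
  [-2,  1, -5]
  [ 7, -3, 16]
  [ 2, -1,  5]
x^3

The characteristic polynomial is χ_A(x) = x^3, so the eigenvalues are known. The minimal polynomial is
  m_A(x) = Π_λ (x − λ)^{k_λ}
where k_λ is the size of the *largest* Jordan block for λ (equivalently, the smallest k with (A − λI)^k v = 0 for every generalised eigenvector v of λ).

  λ = 0: largest Jordan block has size 3, contributing (x − 0)^3

So m_A(x) = x^3 = x^3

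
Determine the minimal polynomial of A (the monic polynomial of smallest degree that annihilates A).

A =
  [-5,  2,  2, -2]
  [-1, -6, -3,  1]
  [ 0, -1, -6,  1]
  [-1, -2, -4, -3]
x^2 + 10*x + 25

The characteristic polynomial is χ_A(x) = (x + 5)^4, so the eigenvalues are known. The minimal polynomial is
  m_A(x) = Π_λ (x − λ)^{k_λ}
where k_λ is the size of the *largest* Jordan block for λ (equivalently, the smallest k with (A − λI)^k v = 0 for every generalised eigenvector v of λ).

  λ = -5: largest Jordan block has size 2, contributing (x + 5)^2

So m_A(x) = (x + 5)^2 = x^2 + 10*x + 25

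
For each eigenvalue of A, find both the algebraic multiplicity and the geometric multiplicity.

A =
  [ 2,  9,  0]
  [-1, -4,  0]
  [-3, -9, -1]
λ = -1: alg = 3, geom = 2

Step 1 — factor the characteristic polynomial to read off the algebraic multiplicities:
  χ_A(x) = (x + 1)^3

Step 2 — compute geometric multiplicities via the rank-nullity identity g(λ) = n − rank(A − λI):
  rank(A − (-1)·I) = 1, so dim ker(A − (-1)·I) = n − 1 = 2

Summary:
  λ = -1: algebraic multiplicity = 3, geometric multiplicity = 2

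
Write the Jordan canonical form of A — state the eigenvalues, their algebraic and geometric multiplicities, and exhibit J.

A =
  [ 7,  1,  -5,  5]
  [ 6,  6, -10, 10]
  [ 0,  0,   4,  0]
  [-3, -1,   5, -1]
J_2(4) ⊕ J_1(4) ⊕ J_1(4)

The characteristic polynomial is
  det(x·I − A) = x^4 - 16*x^3 + 96*x^2 - 256*x + 256 = (x - 4)^4

Eigenvalues and multiplicities (the geometric multiplicity of λ is n − rank(A − λI), which equals the number of Jordan blocks for λ):
  λ = 4: algebraic multiplicity = 4, geometric multiplicity = 3

Determining the block sizes for each eigenvalue:
  λ = 4: 3 blocks summing to 4 forces exactly one block of size 2 and the rest size 1 → block sizes [2, 1, 1]

Assembling the blocks gives a Jordan form
J =
  [4, 1, 0, 0]
  [0, 4, 0, 0]
  [0, 0, 4, 0]
  [0, 0, 0, 4]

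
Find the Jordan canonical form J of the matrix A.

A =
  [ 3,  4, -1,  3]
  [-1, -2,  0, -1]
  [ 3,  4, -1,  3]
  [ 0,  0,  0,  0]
J_3(0) ⊕ J_1(0)

The characteristic polynomial is
  det(x·I − A) = x^4

Eigenvalues and multiplicities (the geometric multiplicity of λ is n − rank(A − λI), which equals the number of Jordan blocks for λ):
  λ = 0: algebraic multiplicity = 4, geometric multiplicity = 2

Determining the block sizes for each eigenvalue:
  λ = 0: with am = 4 and gm = 2, the partition is not yet determined (e.g. several partitions of 4 into 2 parts exist). Let N = A − (0)·I. Computing rank(N^1) = 2, rank(N^2) = 1, rank(N^3) = 0; the number of blocks of size ≥ j is rank(N^{j−1}) − rank(N^j), giving [2, 1, 1]. So we have 1 block(s) of size 3, 1 block(s) of size 1 → block sizes [3, 1]

Assembling the blocks gives a Jordan form
J =
  [0, 1, 0, 0]
  [0, 0, 1, 0]
  [0, 0, 0, 0]
  [0, 0, 0, 0]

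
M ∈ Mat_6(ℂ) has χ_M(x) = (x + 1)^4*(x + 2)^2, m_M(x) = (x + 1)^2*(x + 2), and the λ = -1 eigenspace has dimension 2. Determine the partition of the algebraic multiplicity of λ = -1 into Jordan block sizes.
Block sizes for λ = -1: [2, 2]

Step 1 — from the characteristic polynomial, algebraic multiplicity of λ = -1 is 4. From dim ker(M − (-1)·I) = 2, there are exactly 2 Jordan blocks for λ = -1.
Step 2 — from the minimal polynomial, the factor (x + 1)^2 tells us the largest block for λ = -1 has size 2.
Step 3 — with total size 4, 2 blocks, and largest block 2, the block sizes (in nonincreasing order) are [2, 2].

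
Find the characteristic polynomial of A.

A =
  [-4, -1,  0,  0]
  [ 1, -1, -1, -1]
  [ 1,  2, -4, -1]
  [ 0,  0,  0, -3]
x^4 + 12*x^3 + 54*x^2 + 108*x + 81

Expanding det(x·I − A) (e.g. by cofactor expansion or by noting that A is similar to its Jordan form J, which has the same characteristic polynomial as A) gives
  χ_A(x) = x^4 + 12*x^3 + 54*x^2 + 108*x + 81
which factors as (x + 3)^4. The eigenvalues (with algebraic multiplicities) are λ = -3 with multiplicity 4.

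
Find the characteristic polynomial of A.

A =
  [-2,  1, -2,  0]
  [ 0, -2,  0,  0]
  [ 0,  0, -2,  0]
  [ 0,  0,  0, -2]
x^4 + 8*x^3 + 24*x^2 + 32*x + 16

Expanding det(x·I − A) (e.g. by cofactor expansion or by noting that A is similar to its Jordan form J, which has the same characteristic polynomial as A) gives
  χ_A(x) = x^4 + 8*x^3 + 24*x^2 + 32*x + 16
which factors as (x + 2)^4. The eigenvalues (with algebraic multiplicities) are λ = -2 with multiplicity 4.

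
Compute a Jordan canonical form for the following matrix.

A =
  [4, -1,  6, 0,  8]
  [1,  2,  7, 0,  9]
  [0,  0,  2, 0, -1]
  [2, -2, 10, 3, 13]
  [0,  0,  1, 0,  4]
J_3(3) ⊕ J_2(3)

The characteristic polynomial is
  det(x·I − A) = x^5 - 15*x^4 + 90*x^3 - 270*x^2 + 405*x - 243 = (x - 3)^5

Eigenvalues and multiplicities (the geometric multiplicity of λ is n − rank(A − λI), which equals the number of Jordan blocks for λ):
  λ = 3: algebraic multiplicity = 5, geometric multiplicity = 2

Determining the block sizes for each eigenvalue:
  λ = 3: with am = 5 and gm = 2, the partition is not yet determined (e.g. several partitions of 5 into 2 parts exist). Let N = A − (3)·I. Computing rank(N^1) = 3, rank(N^2) = 1, rank(N^3) = 0; the number of blocks of size ≥ j is rank(N^{j−1}) − rank(N^j), giving [2, 2, 1]. So we have 1 block(s) of size 3, 1 block(s) of size 2 → block sizes [3, 2]

Assembling the blocks gives a Jordan form
J =
  [3, 1, 0, 0, 0]
  [0, 3, 1, 0, 0]
  [0, 0, 3, 0, 0]
  [0, 0, 0, 3, 1]
  [0, 0, 0, 0, 3]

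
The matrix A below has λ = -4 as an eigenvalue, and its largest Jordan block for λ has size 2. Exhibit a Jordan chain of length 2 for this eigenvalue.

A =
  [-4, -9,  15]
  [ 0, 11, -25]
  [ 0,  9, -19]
A Jordan chain for λ = -4 of length 2:
v_1 = (-9, 15, 9)ᵀ
v_2 = (0, 1, 0)ᵀ

Let N = A − (-4)·I. We want v_2 with N^2 v_2 = 0 but N^1 v_2 ≠ 0; then v_{j-1} := N · v_j for j = 2, …, 2.

Pick v_2 = (0, 1, 0)ᵀ.
Then v_1 = N · v_2 = (-9, 15, 9)ᵀ.

Sanity check: (A − (-4)·I) v_1 = (0, 0, 0)ᵀ = 0. ✓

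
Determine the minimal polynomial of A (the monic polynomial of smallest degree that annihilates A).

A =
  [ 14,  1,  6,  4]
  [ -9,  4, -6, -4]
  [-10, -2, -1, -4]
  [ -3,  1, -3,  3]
x^2 - 10*x + 25

The characteristic polynomial is χ_A(x) = (x - 5)^4, so the eigenvalues are known. The minimal polynomial is
  m_A(x) = Π_λ (x − λ)^{k_λ}
where k_λ is the size of the *largest* Jordan block for λ (equivalently, the smallest k with (A − λI)^k v = 0 for every generalised eigenvector v of λ).

  λ = 5: largest Jordan block has size 2, contributing (x − 5)^2

So m_A(x) = (x - 5)^2 = x^2 - 10*x + 25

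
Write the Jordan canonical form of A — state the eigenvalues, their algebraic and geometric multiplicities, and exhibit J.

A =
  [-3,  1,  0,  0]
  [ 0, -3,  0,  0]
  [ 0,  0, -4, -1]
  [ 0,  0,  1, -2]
J_2(-3) ⊕ J_2(-3)

The characteristic polynomial is
  det(x·I − A) = x^4 + 12*x^3 + 54*x^2 + 108*x + 81 = (x + 3)^4

Eigenvalues and multiplicities (the geometric multiplicity of λ is n − rank(A − λI), which equals the number of Jordan blocks for λ):
  λ = -3: algebraic multiplicity = 4, geometric multiplicity = 2

Determining the block sizes for each eigenvalue:
  λ = -3: with am = 4 and gm = 2, the partition is not yet determined (e.g. several partitions of 4 into 2 parts exist). Let N = A − (-3)·I. Computing rank(N^1) = 2, rank(N^2) = 0; the number of blocks of size ≥ j is rank(N^{j−1}) − rank(N^j), giving [2, 2]. So we have 2 block(s) of size 2 → block sizes [2, 2]

Assembling the blocks gives a Jordan form
J =
  [-3,  1,  0,  0]
  [ 0, -3,  0,  0]
  [ 0,  0, -3,  1]
  [ 0,  0,  0, -3]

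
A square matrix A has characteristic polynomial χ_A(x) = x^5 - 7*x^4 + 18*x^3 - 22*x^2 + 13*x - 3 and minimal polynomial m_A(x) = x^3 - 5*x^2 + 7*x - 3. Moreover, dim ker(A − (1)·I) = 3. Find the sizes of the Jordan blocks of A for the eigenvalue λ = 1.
Block sizes for λ = 1: [2, 1, 1]

Step 1 — from the characteristic polynomial, algebraic multiplicity of λ = 1 is 4. From dim ker(A − (1)·I) = 3, there are exactly 3 Jordan blocks for λ = 1.
Step 2 — from the minimal polynomial, the factor (x − 1)^2 tells us the largest block for λ = 1 has size 2.
Step 3 — with total size 4, 3 blocks, and largest block 2, the block sizes (in nonincreasing order) are [2, 1, 1].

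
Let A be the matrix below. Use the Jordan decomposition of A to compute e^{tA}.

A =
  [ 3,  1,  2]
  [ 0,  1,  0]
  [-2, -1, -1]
e^{tA} =
  [2*t*exp(t) + exp(t), t*exp(t), 2*t*exp(t)]
  [0, exp(t), 0]
  [-2*t*exp(t), -t*exp(t), -2*t*exp(t) + exp(t)]

Strategy: write A = P · J · P⁻¹ where J is a Jordan canonical form, so e^{tA} = P · e^{tJ} · P⁻¹, and e^{tJ} can be computed block-by-block.

A has Jordan form
J =
  [1, 1, 0]
  [0, 1, 0]
  [0, 0, 1]
(up to reordering of blocks).

Per-block formulas:
  For a 1×1 block at λ = 1: exp(t · [1]) = [e^(1t)].
  For a 2×2 Jordan block J_2(1): exp(t · J_2(1)) = e^(1t)·(I + t·N), where N is the 2×2 nilpotent shift.

After assembling e^{tJ} and conjugating by P, we get:

e^{tA} =
  [2*t*exp(t) + exp(t), t*exp(t), 2*t*exp(t)]
  [0, exp(t), 0]
  [-2*t*exp(t), -t*exp(t), -2*t*exp(t) + exp(t)]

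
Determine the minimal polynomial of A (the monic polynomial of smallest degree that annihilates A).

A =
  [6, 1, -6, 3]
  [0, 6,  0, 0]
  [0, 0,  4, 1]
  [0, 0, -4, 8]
x^2 - 12*x + 36

The characteristic polynomial is χ_A(x) = (x - 6)^4, so the eigenvalues are known. The minimal polynomial is
  m_A(x) = Π_λ (x − λ)^{k_λ}
where k_λ is the size of the *largest* Jordan block for λ (equivalently, the smallest k with (A − λI)^k v = 0 for every generalised eigenvector v of λ).

  λ = 6: largest Jordan block has size 2, contributing (x − 6)^2

So m_A(x) = (x - 6)^2 = x^2 - 12*x + 36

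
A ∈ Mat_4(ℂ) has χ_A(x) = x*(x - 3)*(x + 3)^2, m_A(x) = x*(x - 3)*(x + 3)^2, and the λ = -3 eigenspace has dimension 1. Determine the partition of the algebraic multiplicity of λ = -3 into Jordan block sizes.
Block sizes for λ = -3: [2]

Step 1 — from the characteristic polynomial, algebraic multiplicity of λ = -3 is 2. From dim ker(A − (-3)·I) = 1, there are exactly 1 Jordan blocks for λ = -3.
Step 2 — from the minimal polynomial, the factor (x + 3)^2 tells us the largest block for λ = -3 has size 2.
Step 3 — with total size 2, 1 blocks, and largest block 2, the block sizes (in nonincreasing order) are [2].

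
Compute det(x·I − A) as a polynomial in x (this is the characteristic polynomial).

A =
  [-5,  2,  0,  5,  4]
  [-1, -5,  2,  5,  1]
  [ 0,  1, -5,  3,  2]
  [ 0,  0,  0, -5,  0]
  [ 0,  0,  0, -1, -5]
x^5 + 25*x^4 + 250*x^3 + 1250*x^2 + 3125*x + 3125

Expanding det(x·I − A) (e.g. by cofactor expansion or by noting that A is similar to its Jordan form J, which has the same characteristic polynomial as A) gives
  χ_A(x) = x^5 + 25*x^4 + 250*x^3 + 1250*x^2 + 3125*x + 3125
which factors as (x + 5)^5. The eigenvalues (with algebraic multiplicities) are λ = -5 with multiplicity 5.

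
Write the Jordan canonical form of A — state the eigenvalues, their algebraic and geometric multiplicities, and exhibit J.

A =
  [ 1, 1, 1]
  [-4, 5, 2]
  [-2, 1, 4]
J_1(3) ⊕ J_1(3) ⊕ J_1(4)

The characteristic polynomial is
  det(x·I − A) = x^3 - 10*x^2 + 33*x - 36 = (x - 4)*(x - 3)^2

Eigenvalues and multiplicities (the geometric multiplicity of λ is n − rank(A − λI), which equals the number of Jordan blocks for λ):
  λ = 3: algebraic multiplicity = 2, geometric multiplicity = 2
  λ = 4: algebraic multiplicity = 1, geometric multiplicity = 1

Determining the block sizes for each eigenvalue:
  λ = 3: gm = am = 2, so every block has size 1 → block sizes [1, 1]
  λ = 4: one block (gm = 1), so the single block has size am = 1 → block sizes [1]

Assembling the blocks gives a Jordan form
J =
  [3, 0, 0]
  [0, 3, 0]
  [0, 0, 4]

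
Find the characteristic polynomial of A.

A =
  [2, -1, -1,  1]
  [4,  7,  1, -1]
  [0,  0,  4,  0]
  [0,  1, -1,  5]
x^4 - 18*x^3 + 120*x^2 - 352*x + 384

Expanding det(x·I − A) (e.g. by cofactor expansion or by noting that A is similar to its Jordan form J, which has the same characteristic polynomial as A) gives
  χ_A(x) = x^4 - 18*x^3 + 120*x^2 - 352*x + 384
which factors as (x - 6)*(x - 4)^3. The eigenvalues (with algebraic multiplicities) are λ = 4 with multiplicity 3, λ = 6 with multiplicity 1.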